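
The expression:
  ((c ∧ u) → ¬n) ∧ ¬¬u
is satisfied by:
  {u: True, c: False, n: False}
  {u: True, n: True, c: False}
  {u: True, c: True, n: False}


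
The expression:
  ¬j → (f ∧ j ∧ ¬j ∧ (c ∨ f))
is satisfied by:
  {j: True}


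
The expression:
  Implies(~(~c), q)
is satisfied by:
  {q: True, c: False}
  {c: False, q: False}
  {c: True, q: True}


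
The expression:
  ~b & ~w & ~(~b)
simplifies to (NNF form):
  False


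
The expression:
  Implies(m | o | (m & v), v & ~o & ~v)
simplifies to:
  ~m & ~o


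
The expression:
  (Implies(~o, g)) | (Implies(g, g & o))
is always true.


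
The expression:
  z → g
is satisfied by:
  {g: True, z: False}
  {z: False, g: False}
  {z: True, g: True}


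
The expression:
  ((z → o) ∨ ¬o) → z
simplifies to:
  z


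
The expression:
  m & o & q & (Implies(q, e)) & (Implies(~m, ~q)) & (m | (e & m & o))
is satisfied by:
  {m: True, e: True, o: True, q: True}


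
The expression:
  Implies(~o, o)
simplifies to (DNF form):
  o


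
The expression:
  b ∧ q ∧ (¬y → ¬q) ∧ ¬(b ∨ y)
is never true.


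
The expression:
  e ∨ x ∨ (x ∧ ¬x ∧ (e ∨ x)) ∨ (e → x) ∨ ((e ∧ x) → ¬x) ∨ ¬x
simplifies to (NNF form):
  True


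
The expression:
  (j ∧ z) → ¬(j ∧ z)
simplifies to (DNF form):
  ¬j ∨ ¬z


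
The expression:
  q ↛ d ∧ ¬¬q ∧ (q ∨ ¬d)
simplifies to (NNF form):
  q ∧ ¬d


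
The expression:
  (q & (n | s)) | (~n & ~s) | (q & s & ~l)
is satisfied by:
  {q: True, s: False, n: False}
  {n: True, q: True, s: False}
  {q: True, s: True, n: False}
  {n: True, q: True, s: True}
  {n: False, s: False, q: False}


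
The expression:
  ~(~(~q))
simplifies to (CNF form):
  ~q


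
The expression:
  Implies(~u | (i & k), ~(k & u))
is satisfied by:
  {u: False, k: False, i: False}
  {i: True, u: False, k: False}
  {k: True, u: False, i: False}
  {i: True, k: True, u: False}
  {u: True, i: False, k: False}
  {i: True, u: True, k: False}
  {k: True, u: True, i: False}


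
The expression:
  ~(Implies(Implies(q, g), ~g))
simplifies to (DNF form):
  g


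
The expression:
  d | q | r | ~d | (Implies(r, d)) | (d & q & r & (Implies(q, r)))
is always true.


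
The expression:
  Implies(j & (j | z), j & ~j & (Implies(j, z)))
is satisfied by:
  {j: False}


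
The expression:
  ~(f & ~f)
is always true.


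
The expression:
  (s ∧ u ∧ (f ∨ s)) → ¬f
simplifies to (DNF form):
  ¬f ∨ ¬s ∨ ¬u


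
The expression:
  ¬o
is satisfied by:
  {o: False}


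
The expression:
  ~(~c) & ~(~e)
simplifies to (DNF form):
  c & e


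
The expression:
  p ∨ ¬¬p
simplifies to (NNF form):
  p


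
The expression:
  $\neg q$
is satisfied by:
  {q: False}


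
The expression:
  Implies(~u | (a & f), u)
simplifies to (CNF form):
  u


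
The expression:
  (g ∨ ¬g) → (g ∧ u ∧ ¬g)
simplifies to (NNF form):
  False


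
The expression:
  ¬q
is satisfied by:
  {q: False}


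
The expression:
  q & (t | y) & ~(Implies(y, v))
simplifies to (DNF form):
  q & y & ~v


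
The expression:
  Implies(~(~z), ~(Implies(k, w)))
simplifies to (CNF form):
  (k | ~z) & (~w | ~z)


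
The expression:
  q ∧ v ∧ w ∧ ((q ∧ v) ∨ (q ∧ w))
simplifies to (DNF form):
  q ∧ v ∧ w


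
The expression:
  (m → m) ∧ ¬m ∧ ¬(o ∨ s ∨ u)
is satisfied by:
  {u: False, o: False, s: False, m: False}


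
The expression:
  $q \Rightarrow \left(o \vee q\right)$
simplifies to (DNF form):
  $\text{True}$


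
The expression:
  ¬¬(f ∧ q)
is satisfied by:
  {f: True, q: True}


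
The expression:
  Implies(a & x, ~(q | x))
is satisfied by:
  {x: False, a: False}
  {a: True, x: False}
  {x: True, a: False}


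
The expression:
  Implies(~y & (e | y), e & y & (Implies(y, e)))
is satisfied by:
  {y: True, e: False}
  {e: False, y: False}
  {e: True, y: True}


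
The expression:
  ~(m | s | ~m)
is never true.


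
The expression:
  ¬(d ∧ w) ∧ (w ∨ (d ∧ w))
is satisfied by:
  {w: True, d: False}


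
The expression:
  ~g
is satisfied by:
  {g: False}


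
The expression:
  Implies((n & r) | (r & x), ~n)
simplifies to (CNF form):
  ~n | ~r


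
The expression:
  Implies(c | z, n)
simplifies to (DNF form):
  n | (~c & ~z)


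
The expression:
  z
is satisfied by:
  {z: True}


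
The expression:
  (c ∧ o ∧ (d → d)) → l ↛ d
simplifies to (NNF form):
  (l ∧ ¬d) ∨ ¬c ∨ ¬o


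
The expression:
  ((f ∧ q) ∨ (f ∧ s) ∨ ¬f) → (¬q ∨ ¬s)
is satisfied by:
  {s: False, q: False}
  {q: True, s: False}
  {s: True, q: False}


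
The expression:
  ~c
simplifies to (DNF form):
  ~c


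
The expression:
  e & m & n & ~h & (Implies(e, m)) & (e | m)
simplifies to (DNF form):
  e & m & n & ~h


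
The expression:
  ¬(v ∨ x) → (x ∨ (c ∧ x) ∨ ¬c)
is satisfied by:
  {x: True, v: True, c: False}
  {x: True, c: False, v: False}
  {v: True, c: False, x: False}
  {v: False, c: False, x: False}
  {x: True, v: True, c: True}
  {x: True, c: True, v: False}
  {v: True, c: True, x: False}


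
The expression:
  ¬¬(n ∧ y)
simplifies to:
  n ∧ y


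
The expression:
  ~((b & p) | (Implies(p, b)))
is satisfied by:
  {p: True, b: False}


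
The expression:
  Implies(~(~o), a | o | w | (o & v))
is always true.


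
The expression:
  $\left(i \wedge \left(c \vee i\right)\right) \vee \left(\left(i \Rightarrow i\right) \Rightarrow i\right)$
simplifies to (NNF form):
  $i$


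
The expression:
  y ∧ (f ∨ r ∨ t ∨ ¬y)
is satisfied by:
  {r: True, t: True, f: True, y: True}
  {r: True, t: True, y: True, f: False}
  {r: True, f: True, y: True, t: False}
  {r: True, y: True, f: False, t: False}
  {t: True, y: True, f: True, r: False}
  {t: True, y: True, f: False, r: False}
  {y: True, f: True, t: False, r: False}


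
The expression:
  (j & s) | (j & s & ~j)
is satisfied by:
  {j: True, s: True}


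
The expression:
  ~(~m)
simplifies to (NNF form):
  m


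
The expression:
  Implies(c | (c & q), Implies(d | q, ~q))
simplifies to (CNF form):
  ~c | ~q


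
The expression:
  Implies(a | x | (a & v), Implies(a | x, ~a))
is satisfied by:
  {a: False}


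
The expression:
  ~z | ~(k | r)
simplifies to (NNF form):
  ~z | (~k & ~r)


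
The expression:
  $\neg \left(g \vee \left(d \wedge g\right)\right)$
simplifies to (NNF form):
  $\neg g$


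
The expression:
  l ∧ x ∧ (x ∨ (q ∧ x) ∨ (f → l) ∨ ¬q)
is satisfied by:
  {x: True, l: True}


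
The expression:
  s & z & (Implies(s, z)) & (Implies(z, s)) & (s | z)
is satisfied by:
  {z: True, s: True}


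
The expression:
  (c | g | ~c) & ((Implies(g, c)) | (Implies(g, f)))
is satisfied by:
  {c: True, f: True, g: False}
  {c: True, f: False, g: False}
  {f: True, c: False, g: False}
  {c: False, f: False, g: False}
  {g: True, c: True, f: True}
  {g: True, c: True, f: False}
  {g: True, f: True, c: False}


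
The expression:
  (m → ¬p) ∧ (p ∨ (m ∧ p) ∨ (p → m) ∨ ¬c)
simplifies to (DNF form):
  ¬m ∨ ¬p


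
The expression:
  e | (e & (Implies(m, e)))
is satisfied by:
  {e: True}


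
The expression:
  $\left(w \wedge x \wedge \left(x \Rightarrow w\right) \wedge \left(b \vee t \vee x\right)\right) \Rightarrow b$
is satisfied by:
  {b: True, w: False, x: False}
  {w: False, x: False, b: False}
  {b: True, x: True, w: False}
  {x: True, w: False, b: False}
  {b: True, w: True, x: False}
  {w: True, b: False, x: False}
  {b: True, x: True, w: True}


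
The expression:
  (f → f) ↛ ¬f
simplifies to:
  f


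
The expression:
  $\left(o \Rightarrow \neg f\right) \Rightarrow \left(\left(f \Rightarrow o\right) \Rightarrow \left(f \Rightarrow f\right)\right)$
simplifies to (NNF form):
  $\text{True}$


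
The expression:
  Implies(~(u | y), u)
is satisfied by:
  {y: True, u: True}
  {y: True, u: False}
  {u: True, y: False}


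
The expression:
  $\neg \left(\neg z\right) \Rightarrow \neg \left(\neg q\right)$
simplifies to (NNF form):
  $q \vee \neg z$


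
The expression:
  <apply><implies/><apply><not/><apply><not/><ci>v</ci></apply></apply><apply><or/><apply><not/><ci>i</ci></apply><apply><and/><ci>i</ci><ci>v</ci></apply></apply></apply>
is always true.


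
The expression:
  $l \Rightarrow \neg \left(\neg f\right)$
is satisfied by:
  {f: True, l: False}
  {l: False, f: False}
  {l: True, f: True}


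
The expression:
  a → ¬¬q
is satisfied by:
  {q: True, a: False}
  {a: False, q: False}
  {a: True, q: True}


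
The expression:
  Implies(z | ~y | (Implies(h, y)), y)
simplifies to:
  y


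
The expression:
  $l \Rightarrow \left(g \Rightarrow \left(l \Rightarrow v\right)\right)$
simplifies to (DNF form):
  $v \vee \neg g \vee \neg l$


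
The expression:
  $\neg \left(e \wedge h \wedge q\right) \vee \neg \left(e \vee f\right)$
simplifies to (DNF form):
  $\neg e \vee \neg h \vee \neg q$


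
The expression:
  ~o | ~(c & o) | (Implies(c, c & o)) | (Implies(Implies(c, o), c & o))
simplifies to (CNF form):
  True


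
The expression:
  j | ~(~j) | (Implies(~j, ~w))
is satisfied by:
  {j: True, w: False}
  {w: False, j: False}
  {w: True, j: True}


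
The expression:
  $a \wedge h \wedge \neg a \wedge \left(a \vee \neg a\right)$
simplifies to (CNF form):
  $\text{False}$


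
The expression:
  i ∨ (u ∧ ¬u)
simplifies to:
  i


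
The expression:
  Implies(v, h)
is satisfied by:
  {h: True, v: False}
  {v: False, h: False}
  {v: True, h: True}


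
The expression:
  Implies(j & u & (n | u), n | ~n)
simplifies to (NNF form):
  True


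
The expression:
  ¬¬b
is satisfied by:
  {b: True}


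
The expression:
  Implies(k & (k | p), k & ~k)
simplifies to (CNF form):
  ~k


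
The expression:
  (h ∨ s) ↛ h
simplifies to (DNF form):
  s ∧ ¬h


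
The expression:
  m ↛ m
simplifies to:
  False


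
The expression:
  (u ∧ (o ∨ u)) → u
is always true.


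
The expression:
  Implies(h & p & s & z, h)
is always true.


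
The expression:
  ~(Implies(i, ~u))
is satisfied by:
  {i: True, u: True}


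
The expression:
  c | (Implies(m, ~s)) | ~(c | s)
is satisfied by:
  {c: True, s: False, m: False}
  {s: False, m: False, c: False}
  {c: True, m: True, s: False}
  {m: True, s: False, c: False}
  {c: True, s: True, m: False}
  {s: True, c: False, m: False}
  {c: True, m: True, s: True}


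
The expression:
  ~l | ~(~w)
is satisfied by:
  {w: True, l: False}
  {l: False, w: False}
  {l: True, w: True}


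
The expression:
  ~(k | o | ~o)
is never true.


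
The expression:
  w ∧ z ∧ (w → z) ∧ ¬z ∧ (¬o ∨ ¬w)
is never true.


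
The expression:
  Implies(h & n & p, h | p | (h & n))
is always true.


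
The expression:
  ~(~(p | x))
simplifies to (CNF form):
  p | x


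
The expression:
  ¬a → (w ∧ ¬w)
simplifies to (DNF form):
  a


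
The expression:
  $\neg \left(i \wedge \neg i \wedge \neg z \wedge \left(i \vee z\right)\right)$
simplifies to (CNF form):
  $\text{True}$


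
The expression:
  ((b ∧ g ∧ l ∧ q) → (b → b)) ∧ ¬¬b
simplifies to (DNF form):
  b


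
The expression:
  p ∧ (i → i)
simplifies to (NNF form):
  p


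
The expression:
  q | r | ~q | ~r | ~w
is always true.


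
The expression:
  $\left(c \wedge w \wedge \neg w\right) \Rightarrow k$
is always true.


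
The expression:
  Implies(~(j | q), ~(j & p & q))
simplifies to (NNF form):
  True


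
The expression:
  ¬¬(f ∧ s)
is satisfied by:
  {s: True, f: True}


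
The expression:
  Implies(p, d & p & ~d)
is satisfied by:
  {p: False}


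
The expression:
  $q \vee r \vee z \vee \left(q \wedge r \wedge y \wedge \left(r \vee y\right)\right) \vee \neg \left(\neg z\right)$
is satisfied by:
  {r: True, q: True, z: True}
  {r: True, q: True, z: False}
  {r: True, z: True, q: False}
  {r: True, z: False, q: False}
  {q: True, z: True, r: False}
  {q: True, z: False, r: False}
  {z: True, q: False, r: False}


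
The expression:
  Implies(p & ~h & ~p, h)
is always true.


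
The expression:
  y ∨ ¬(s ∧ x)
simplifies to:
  y ∨ ¬s ∨ ¬x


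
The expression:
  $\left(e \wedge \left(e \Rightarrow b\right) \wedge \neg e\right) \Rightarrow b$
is always true.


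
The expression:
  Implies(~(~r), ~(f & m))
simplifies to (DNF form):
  ~f | ~m | ~r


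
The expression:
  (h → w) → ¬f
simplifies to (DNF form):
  (h ∧ ¬w) ∨ ¬f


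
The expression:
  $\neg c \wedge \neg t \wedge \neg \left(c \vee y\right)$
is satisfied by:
  {y: False, t: False, c: False}


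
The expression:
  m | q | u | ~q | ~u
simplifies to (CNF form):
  True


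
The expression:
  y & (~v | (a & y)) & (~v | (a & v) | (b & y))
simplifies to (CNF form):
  y & (a | ~v)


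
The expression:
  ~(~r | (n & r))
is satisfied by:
  {r: True, n: False}


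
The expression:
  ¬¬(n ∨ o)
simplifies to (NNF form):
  n ∨ o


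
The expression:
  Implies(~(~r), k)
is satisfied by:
  {k: True, r: False}
  {r: False, k: False}
  {r: True, k: True}


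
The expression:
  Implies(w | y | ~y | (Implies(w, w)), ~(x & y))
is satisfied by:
  {y: False, x: False}
  {x: True, y: False}
  {y: True, x: False}


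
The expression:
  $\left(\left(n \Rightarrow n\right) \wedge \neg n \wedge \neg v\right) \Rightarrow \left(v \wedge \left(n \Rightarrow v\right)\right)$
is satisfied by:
  {n: True, v: True}
  {n: True, v: False}
  {v: True, n: False}


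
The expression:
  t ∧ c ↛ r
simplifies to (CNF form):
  c ∧ t ∧ ¬r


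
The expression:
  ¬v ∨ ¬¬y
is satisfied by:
  {y: True, v: False}
  {v: False, y: False}
  {v: True, y: True}


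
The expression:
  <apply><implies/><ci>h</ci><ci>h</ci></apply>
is always true.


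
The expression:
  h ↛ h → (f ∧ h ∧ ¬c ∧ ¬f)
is always true.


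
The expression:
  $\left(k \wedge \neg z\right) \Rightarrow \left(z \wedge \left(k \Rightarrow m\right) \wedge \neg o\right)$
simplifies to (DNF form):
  $z \vee \neg k$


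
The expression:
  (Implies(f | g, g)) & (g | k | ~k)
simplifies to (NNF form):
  g | ~f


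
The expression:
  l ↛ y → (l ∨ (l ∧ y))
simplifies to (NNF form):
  True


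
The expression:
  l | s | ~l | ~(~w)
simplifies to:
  True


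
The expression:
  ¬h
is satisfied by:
  {h: False}


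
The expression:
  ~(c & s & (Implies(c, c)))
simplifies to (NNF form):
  ~c | ~s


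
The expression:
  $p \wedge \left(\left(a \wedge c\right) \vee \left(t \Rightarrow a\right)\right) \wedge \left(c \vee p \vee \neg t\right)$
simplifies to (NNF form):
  $p \wedge \left(a \vee \neg t\right)$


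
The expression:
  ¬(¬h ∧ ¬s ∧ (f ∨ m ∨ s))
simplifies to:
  h ∨ s ∨ (¬f ∧ ¬m)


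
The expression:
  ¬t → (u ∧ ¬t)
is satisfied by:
  {t: True, u: True}
  {t: True, u: False}
  {u: True, t: False}


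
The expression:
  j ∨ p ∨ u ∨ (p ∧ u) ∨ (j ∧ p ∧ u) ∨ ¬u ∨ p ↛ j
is always true.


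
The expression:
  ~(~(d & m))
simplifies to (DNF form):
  d & m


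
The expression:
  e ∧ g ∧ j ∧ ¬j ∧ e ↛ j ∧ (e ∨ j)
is never true.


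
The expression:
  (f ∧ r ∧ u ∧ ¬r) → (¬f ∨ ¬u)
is always true.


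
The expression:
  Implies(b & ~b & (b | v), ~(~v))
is always true.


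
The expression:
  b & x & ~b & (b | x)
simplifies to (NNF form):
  False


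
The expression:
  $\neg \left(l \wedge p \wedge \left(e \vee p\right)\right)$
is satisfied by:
  {l: False, p: False}
  {p: True, l: False}
  {l: True, p: False}


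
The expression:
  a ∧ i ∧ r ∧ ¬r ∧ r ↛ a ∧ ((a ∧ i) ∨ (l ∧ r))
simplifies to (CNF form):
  False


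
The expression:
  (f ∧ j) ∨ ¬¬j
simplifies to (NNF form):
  j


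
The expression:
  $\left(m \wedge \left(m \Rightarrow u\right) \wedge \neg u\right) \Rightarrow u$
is always true.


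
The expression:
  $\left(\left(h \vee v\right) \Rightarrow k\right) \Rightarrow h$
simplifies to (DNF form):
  $h \vee \left(v \wedge \neg k\right)$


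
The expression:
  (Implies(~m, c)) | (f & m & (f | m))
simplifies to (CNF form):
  c | m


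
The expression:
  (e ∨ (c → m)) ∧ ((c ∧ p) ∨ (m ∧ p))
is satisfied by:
  {p: True, c: True, m: True, e: True}
  {p: True, c: True, m: True, e: False}
  {p: True, m: True, e: True, c: False}
  {p: True, m: True, e: False, c: False}
  {p: True, c: True, e: True, m: False}


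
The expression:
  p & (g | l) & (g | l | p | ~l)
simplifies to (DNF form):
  (g & p) | (l & p)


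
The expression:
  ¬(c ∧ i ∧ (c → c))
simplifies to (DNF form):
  ¬c ∨ ¬i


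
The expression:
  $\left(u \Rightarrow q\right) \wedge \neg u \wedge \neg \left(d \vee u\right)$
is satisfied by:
  {u: False, d: False}


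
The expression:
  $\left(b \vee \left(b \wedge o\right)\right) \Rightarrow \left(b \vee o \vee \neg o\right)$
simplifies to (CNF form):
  $\text{True}$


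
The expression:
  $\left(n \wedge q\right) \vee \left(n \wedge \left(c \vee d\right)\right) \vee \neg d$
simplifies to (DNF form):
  $n \vee \neg d$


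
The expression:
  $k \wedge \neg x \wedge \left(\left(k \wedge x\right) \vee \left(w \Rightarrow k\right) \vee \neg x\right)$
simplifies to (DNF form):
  $k \wedge \neg x$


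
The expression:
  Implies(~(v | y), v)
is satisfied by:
  {y: True, v: True}
  {y: True, v: False}
  {v: True, y: False}


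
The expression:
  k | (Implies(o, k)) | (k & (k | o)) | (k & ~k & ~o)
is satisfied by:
  {k: True, o: False}
  {o: False, k: False}
  {o: True, k: True}


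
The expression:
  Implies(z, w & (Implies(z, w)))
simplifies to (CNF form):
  w | ~z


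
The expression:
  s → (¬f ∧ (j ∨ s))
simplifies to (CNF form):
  ¬f ∨ ¬s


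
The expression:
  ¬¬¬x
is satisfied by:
  {x: False}


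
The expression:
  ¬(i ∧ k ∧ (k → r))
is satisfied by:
  {k: False, i: False, r: False}
  {r: True, k: False, i: False}
  {i: True, k: False, r: False}
  {r: True, i: True, k: False}
  {k: True, r: False, i: False}
  {r: True, k: True, i: False}
  {i: True, k: True, r: False}


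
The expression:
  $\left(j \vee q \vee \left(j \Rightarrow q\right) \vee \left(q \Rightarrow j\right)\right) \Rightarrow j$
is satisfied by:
  {j: True}


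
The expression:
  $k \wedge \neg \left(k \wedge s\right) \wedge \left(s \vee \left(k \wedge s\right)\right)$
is never true.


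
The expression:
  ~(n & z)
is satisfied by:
  {z: False, n: False}
  {n: True, z: False}
  {z: True, n: False}


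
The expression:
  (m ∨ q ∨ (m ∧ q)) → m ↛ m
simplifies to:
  ¬m ∧ ¬q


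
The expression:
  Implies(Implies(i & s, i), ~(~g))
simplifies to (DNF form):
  g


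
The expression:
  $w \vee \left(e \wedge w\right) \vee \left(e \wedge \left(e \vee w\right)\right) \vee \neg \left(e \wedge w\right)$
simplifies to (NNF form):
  $\text{True}$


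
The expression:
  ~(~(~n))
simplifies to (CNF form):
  ~n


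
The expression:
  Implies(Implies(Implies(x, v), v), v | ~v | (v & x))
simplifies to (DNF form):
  True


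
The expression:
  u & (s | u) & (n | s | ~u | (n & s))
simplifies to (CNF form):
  u & (n | s)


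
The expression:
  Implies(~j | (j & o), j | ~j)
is always true.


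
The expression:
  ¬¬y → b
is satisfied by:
  {b: True, y: False}
  {y: False, b: False}
  {y: True, b: True}


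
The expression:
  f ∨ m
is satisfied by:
  {m: True, f: True}
  {m: True, f: False}
  {f: True, m: False}


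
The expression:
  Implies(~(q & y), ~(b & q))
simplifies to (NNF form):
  y | ~b | ~q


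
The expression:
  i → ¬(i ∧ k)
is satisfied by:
  {k: False, i: False}
  {i: True, k: False}
  {k: True, i: False}


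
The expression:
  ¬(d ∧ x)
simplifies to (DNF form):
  ¬d ∨ ¬x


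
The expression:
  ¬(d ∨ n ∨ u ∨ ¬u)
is never true.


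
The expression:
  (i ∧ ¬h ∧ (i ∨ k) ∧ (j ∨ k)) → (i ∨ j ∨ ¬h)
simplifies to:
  True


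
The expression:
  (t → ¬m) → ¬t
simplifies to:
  m ∨ ¬t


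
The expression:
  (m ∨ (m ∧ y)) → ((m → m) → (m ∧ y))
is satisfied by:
  {y: True, m: False}
  {m: False, y: False}
  {m: True, y: True}


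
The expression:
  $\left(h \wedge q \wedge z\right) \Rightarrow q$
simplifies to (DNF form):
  $\text{True}$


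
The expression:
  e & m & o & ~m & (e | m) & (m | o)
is never true.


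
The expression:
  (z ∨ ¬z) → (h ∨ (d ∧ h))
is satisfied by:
  {h: True}


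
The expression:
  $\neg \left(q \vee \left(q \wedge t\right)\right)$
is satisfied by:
  {q: False}


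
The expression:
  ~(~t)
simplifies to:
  t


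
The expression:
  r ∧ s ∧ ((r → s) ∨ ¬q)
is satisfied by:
  {r: True, s: True}


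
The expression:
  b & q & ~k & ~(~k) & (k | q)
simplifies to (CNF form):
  False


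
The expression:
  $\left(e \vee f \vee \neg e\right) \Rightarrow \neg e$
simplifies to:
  $\neg e$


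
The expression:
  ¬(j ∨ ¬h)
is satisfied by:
  {h: True, j: False}


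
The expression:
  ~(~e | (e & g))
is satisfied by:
  {e: True, g: False}


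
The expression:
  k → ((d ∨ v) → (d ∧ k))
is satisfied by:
  {d: True, k: False, v: False}
  {k: False, v: False, d: False}
  {v: True, d: True, k: False}
  {v: True, k: False, d: False}
  {d: True, k: True, v: False}
  {k: True, d: False, v: False}
  {v: True, k: True, d: True}


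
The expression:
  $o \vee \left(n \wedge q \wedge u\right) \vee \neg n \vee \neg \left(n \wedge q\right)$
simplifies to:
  $o \vee u \vee \neg n \vee \neg q$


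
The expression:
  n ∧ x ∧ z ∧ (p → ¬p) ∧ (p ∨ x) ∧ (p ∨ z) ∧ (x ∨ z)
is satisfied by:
  {z: True, x: True, n: True, p: False}


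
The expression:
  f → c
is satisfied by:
  {c: True, f: False}
  {f: False, c: False}
  {f: True, c: True}


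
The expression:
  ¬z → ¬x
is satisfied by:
  {z: True, x: False}
  {x: False, z: False}
  {x: True, z: True}


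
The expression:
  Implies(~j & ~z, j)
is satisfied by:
  {z: True, j: True}
  {z: True, j: False}
  {j: True, z: False}


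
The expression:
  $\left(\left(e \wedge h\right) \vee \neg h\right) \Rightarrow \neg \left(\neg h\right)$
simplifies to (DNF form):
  $h$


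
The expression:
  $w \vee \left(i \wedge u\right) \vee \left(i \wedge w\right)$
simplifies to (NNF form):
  $w \vee \left(i \wedge u\right)$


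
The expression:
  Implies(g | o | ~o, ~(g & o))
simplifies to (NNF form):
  ~g | ~o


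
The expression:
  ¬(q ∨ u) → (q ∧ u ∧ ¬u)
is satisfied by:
  {q: True, u: True}
  {q: True, u: False}
  {u: True, q: False}


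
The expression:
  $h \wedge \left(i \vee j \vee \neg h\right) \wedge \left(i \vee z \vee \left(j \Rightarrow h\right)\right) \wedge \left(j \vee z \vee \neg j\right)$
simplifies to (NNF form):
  $h \wedge \left(i \vee j\right)$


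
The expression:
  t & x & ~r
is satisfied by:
  {t: True, x: True, r: False}


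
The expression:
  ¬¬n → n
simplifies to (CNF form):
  True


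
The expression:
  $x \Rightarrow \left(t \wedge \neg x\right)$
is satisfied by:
  {x: False}


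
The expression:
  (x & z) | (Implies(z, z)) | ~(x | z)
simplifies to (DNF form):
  True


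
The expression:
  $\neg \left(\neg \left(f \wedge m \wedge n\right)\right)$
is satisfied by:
  {m: True, f: True, n: True}


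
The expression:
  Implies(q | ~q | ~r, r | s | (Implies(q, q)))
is always true.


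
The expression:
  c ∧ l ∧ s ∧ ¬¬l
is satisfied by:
  {c: True, s: True, l: True}


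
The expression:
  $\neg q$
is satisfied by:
  {q: False}


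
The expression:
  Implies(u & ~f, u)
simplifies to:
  True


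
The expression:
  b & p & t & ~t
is never true.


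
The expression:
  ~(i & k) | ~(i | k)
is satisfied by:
  {k: False, i: False}
  {i: True, k: False}
  {k: True, i: False}


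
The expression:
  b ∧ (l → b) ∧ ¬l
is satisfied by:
  {b: True, l: False}


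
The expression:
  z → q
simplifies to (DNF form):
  q ∨ ¬z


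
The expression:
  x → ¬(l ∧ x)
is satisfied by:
  {l: False, x: False}
  {x: True, l: False}
  {l: True, x: False}


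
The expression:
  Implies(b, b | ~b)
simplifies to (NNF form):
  True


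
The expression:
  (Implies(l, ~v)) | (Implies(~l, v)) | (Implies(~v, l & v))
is always true.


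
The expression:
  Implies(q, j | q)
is always true.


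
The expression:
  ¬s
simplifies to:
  ¬s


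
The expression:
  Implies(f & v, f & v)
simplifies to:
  True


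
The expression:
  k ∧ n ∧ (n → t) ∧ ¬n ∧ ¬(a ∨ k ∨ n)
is never true.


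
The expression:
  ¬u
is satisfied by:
  {u: False}


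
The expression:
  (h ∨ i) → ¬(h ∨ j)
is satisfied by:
  {h: False, i: False, j: False}
  {j: True, h: False, i: False}
  {i: True, h: False, j: False}


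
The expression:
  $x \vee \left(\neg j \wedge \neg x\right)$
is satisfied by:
  {x: True, j: False}
  {j: False, x: False}
  {j: True, x: True}


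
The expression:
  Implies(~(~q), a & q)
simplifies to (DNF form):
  a | ~q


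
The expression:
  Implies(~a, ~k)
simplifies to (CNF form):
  a | ~k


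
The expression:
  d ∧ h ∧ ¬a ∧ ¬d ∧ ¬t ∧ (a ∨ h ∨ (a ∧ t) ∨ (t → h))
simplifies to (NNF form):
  False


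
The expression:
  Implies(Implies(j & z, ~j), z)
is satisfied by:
  {z: True}


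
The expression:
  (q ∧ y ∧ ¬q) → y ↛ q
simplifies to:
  True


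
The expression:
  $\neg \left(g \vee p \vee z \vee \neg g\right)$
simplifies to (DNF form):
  $\text{False}$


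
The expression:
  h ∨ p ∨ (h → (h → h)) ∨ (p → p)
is always true.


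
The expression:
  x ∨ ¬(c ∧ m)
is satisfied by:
  {x: True, m: False, c: False}
  {x: False, m: False, c: False}
  {c: True, x: True, m: False}
  {c: True, x: False, m: False}
  {m: True, x: True, c: False}
  {m: True, x: False, c: False}
  {m: True, c: True, x: True}


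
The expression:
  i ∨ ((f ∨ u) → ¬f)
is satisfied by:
  {i: True, f: False}
  {f: False, i: False}
  {f: True, i: True}


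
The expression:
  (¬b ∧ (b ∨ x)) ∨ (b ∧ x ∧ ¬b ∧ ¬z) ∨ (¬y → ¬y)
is always true.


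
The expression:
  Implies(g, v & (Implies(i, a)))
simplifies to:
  ~g | (a & v) | (v & ~i)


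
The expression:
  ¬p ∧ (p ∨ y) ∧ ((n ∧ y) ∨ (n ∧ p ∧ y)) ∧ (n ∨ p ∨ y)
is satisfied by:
  {y: True, n: True, p: False}


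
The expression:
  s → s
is always true.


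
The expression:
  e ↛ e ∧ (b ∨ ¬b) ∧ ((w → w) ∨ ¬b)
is never true.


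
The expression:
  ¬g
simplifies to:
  ¬g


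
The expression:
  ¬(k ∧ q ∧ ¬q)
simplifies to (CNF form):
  True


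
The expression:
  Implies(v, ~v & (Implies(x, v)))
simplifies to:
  ~v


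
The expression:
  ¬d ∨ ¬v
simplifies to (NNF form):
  ¬d ∨ ¬v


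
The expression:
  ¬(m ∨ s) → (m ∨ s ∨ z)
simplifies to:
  m ∨ s ∨ z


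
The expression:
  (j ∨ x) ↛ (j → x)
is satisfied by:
  {j: True, x: False}


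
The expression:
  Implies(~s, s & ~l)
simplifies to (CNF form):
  s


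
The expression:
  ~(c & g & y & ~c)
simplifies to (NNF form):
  True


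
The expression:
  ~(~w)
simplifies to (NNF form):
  w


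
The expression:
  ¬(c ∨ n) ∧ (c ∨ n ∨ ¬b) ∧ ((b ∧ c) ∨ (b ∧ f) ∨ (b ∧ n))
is never true.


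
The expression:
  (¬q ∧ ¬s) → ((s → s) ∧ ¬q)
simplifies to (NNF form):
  True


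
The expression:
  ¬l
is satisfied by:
  {l: False}


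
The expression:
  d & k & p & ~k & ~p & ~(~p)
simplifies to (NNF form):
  False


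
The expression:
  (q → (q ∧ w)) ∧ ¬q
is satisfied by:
  {q: False}


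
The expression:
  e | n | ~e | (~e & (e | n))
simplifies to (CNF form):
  True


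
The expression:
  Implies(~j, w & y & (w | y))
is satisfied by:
  {y: True, j: True, w: True}
  {y: True, j: True, w: False}
  {j: True, w: True, y: False}
  {j: True, w: False, y: False}
  {y: True, w: True, j: False}


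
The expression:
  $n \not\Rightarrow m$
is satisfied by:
  {n: True, m: False}


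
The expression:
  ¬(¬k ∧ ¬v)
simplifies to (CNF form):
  k ∨ v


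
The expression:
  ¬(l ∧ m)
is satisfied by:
  {l: False, m: False}
  {m: True, l: False}
  {l: True, m: False}


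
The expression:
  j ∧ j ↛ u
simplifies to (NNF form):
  j ∧ ¬u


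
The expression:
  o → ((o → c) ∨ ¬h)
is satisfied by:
  {c: True, h: False, o: False}
  {h: False, o: False, c: False}
  {o: True, c: True, h: False}
  {o: True, h: False, c: False}
  {c: True, h: True, o: False}
  {h: True, c: False, o: False}
  {o: True, h: True, c: True}


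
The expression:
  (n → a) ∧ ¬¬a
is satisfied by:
  {a: True}


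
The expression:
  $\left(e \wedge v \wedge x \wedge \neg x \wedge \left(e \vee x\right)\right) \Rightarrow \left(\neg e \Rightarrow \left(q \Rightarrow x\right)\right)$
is always true.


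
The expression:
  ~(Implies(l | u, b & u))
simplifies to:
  (l & ~u) | (u & ~b)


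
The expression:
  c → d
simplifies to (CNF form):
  d ∨ ¬c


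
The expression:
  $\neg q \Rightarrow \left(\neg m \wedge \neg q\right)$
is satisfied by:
  {q: True, m: False}
  {m: False, q: False}
  {m: True, q: True}


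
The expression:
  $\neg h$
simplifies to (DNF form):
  $\neg h$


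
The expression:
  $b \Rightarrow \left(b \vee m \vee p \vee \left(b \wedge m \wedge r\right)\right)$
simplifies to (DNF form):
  $\text{True}$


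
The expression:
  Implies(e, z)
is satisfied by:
  {z: True, e: False}
  {e: False, z: False}
  {e: True, z: True}


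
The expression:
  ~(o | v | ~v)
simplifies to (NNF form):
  False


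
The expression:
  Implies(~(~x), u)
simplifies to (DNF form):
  u | ~x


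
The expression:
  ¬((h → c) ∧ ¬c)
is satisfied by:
  {c: True, h: True}
  {c: True, h: False}
  {h: True, c: False}


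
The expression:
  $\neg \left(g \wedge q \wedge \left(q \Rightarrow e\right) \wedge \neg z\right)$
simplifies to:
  $z \vee \neg e \vee \neg g \vee \neg q$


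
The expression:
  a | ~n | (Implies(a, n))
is always true.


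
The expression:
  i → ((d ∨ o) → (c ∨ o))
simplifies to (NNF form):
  c ∨ o ∨ ¬d ∨ ¬i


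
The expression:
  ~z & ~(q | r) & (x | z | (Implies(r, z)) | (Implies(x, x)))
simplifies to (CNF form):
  ~q & ~r & ~z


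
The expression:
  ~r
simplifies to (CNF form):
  ~r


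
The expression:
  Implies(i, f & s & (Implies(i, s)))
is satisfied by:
  {s: True, f: True, i: False}
  {s: True, f: False, i: False}
  {f: True, s: False, i: False}
  {s: False, f: False, i: False}
  {i: True, s: True, f: True}


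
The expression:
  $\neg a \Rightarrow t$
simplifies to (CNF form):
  $a \vee t$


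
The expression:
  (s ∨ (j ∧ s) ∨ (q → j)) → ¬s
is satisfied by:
  {s: False}


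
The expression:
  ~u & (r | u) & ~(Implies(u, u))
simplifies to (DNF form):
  False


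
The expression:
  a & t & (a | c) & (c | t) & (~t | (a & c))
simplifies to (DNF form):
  a & c & t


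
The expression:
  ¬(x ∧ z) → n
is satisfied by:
  {n: True, z: True, x: True}
  {n: True, z: True, x: False}
  {n: True, x: True, z: False}
  {n: True, x: False, z: False}
  {z: True, x: True, n: False}


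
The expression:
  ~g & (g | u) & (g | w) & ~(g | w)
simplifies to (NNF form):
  False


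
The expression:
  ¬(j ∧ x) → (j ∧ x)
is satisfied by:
  {j: True, x: True}


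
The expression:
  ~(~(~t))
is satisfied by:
  {t: False}


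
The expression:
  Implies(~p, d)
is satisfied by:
  {d: True, p: True}
  {d: True, p: False}
  {p: True, d: False}


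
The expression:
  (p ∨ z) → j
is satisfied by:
  {j: True, p: False, z: False}
  {z: True, j: True, p: False}
  {j: True, p: True, z: False}
  {z: True, j: True, p: True}
  {z: False, p: False, j: False}


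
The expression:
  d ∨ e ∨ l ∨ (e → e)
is always true.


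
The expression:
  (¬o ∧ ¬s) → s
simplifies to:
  o ∨ s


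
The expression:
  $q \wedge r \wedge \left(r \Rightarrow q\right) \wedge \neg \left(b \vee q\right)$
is never true.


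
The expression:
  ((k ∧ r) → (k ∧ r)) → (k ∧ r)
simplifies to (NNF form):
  k ∧ r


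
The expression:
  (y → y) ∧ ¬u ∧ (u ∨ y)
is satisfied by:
  {y: True, u: False}


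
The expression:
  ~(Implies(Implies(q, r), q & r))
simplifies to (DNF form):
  ~q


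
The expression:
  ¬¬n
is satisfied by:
  {n: True}


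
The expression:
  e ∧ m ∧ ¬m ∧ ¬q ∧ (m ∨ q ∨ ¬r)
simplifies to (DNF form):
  False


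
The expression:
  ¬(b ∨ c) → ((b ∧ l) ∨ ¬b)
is always true.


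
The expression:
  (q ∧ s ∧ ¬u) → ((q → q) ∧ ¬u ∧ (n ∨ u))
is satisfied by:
  {n: True, u: True, s: False, q: False}
  {n: True, s: False, u: False, q: False}
  {u: True, n: False, s: False, q: False}
  {n: False, s: False, u: False, q: False}
  {q: True, n: True, u: True, s: False}
  {q: True, n: True, s: False, u: False}
  {q: True, u: True, n: False, s: False}
  {q: True, n: False, s: False, u: False}
  {n: True, s: True, u: True, q: False}
  {n: True, s: True, q: False, u: False}
  {s: True, u: True, q: False, n: False}
  {s: True, q: False, u: False, n: False}
  {n: True, s: True, q: True, u: True}
  {n: True, s: True, q: True, u: False}
  {s: True, q: True, u: True, n: False}


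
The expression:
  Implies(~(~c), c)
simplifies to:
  True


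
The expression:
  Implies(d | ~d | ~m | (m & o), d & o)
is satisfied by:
  {d: True, o: True}


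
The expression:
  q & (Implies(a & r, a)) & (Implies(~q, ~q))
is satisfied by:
  {q: True}


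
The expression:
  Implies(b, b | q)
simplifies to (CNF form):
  True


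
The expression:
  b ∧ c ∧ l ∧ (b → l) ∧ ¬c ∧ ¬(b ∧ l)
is never true.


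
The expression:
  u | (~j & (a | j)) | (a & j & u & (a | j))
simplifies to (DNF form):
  u | (a & ~j)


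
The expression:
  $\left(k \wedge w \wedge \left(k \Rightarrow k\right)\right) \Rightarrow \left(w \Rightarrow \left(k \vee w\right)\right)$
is always true.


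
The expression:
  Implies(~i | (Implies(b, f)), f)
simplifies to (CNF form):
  (b | f) & (f | i)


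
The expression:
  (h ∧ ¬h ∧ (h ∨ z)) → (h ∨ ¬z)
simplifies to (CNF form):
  True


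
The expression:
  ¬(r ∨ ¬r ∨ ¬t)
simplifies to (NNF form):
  False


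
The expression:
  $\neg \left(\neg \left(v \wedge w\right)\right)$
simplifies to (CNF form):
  $v \wedge w$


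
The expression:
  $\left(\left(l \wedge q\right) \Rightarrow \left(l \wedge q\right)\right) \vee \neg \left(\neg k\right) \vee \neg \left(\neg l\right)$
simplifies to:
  $\text{True}$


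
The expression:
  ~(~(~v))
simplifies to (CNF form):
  ~v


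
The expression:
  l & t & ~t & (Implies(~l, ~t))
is never true.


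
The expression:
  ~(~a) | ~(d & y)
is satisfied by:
  {a: True, d: False, y: False}
  {d: False, y: False, a: False}
  {a: True, y: True, d: False}
  {y: True, d: False, a: False}
  {a: True, d: True, y: False}
  {d: True, a: False, y: False}
  {a: True, y: True, d: True}


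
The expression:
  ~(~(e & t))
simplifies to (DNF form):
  e & t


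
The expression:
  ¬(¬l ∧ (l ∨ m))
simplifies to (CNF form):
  l ∨ ¬m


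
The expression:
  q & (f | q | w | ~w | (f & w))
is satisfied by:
  {q: True}


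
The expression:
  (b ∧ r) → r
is always true.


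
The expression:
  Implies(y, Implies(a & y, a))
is always true.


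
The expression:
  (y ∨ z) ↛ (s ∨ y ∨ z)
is never true.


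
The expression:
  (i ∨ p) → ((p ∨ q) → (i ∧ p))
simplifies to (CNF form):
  (i ∨ ¬p) ∧ (p ∨ ¬p) ∧ (i ∨ ¬i ∨ ¬p) ∧ (i ∨ ¬i ∨ ¬q) ∧ (i ∨ ¬p ∨ ¬q) ∧ (p ∨ ¬i ∨ ¬p) ∧ (p ∨ ¬i ∨ ¬q) ∧ (p ∨ ¬p ∨ ¬q)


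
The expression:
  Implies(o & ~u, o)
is always true.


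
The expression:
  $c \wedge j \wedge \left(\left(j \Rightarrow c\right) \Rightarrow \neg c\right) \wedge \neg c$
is never true.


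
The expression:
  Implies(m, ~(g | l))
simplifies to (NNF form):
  ~m | (~g & ~l)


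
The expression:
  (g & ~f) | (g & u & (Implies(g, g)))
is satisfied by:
  {u: True, g: True, f: False}
  {g: True, f: False, u: False}
  {f: True, u: True, g: True}


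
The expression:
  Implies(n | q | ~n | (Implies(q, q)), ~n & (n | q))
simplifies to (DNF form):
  q & ~n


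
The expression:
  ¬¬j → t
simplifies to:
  t ∨ ¬j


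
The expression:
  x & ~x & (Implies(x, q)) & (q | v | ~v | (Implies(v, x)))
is never true.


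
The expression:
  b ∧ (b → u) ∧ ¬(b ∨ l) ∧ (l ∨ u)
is never true.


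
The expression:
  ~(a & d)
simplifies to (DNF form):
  ~a | ~d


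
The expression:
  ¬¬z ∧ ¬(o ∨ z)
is never true.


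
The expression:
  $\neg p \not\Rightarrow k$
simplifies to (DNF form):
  $\neg k \wedge \neg p$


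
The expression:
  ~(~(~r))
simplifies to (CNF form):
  ~r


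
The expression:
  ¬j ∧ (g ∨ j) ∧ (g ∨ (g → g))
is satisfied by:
  {g: True, j: False}


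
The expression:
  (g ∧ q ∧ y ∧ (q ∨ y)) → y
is always true.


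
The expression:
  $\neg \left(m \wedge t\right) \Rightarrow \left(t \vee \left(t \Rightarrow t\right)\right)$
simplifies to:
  $\text{True}$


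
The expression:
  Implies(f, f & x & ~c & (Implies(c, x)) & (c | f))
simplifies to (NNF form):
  ~f | (x & ~c)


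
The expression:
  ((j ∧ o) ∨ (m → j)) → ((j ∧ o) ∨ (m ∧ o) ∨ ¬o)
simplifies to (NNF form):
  j ∨ m ∨ ¬o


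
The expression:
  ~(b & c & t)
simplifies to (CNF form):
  ~b | ~c | ~t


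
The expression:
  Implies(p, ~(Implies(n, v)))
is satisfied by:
  {n: True, v: False, p: False}
  {v: False, p: False, n: False}
  {n: True, v: True, p: False}
  {v: True, n: False, p: False}
  {p: True, n: True, v: False}
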